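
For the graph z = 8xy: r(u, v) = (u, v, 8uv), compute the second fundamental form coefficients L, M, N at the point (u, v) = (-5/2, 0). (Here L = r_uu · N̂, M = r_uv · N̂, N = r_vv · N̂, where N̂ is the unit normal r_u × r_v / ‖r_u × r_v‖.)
L = 0;  M = 8*sqrt(401)/401;  N = 0

Compute the unit normal N̂(u, v) = (-8*v/sqrt(64*u^2 + 64*v^2 + 1), -8*u/sqrt(64*u^2 + 64*v^2 + 1), 1/sqrt(64*u^2 + 64*v^2 + 1)), and the second partials r_uu, r_uv, r_vv. Take dot products:
  L(u, v) = r_uu · N̂ = 0,
  M(u, v) = r_uv · N̂ = 8/sqrt(64*u^2 + 64*v^2 + 1),
  N(u, v) = r_vv · N̂ = 0.
Evaluating at (u, v) = (-5/2, 0):
  L = 0, M = 8*sqrt(401)/401, N = 0.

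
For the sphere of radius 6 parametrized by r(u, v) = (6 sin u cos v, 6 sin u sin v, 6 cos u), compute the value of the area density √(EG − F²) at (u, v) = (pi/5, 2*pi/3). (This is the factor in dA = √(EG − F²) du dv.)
√(EG − F²)|_{(pi/5, 2*pi/3)} = 9*sqrt(10 - 2*sqrt(5))

E = 36, F = 0, G = 36*sin(u)^2, so EG − F² = 1296*sin(u)^2. Taking the positive square root: √(EG − F²) = 36*Abs(sin(u)). At (u, v) = (pi/5, 2*pi/3): 9*sqrt(10 - 2*sqrt(5)).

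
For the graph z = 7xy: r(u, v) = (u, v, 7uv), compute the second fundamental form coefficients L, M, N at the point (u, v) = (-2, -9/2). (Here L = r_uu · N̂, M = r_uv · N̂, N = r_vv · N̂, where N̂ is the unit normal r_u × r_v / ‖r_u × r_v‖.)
L = 0;  M = 14*sqrt(4757)/4757;  N = 0

Compute the unit normal N̂(u, v) = (-7*v/sqrt(49*u^2 + 49*v^2 + 1), -7*u/sqrt(49*u^2 + 49*v^2 + 1), 1/sqrt(49*u^2 + 49*v^2 + 1)), and the second partials r_uu, r_uv, r_vv. Take dot products:
  L(u, v) = r_uu · N̂ = 0,
  M(u, v) = r_uv · N̂ = 7/sqrt(49*u^2 + 49*v^2 + 1),
  N(u, v) = r_vv · N̂ = 0.
Evaluating at (u, v) = (-2, -9/2):
  L = 0, M = 14*sqrt(4757)/4757, N = 0.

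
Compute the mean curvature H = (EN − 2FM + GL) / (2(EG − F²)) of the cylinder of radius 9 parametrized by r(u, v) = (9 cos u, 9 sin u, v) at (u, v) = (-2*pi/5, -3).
H = -1/18

With E = 81, F = 0, G = 1, L = -9, M = 0, N = 0, assemble
  H = (EN − 2FM + GL) / (2(EG − F²)) = -1/18.
At (u, v) = (-2*pi/5, -3): H = -1/18.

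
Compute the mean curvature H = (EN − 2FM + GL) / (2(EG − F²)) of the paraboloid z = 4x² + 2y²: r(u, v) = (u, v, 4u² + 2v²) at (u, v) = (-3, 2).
H = 1414*sqrt(641)/410881

With E = 64*u^2 + 1, F = 32*u*v, G = 16*v^2 + 1, L = 8/sqrt(64*u^2 + 16*v^2 + 1), M = 0, N = 4/sqrt(64*u^2 + 16*v^2 + 1), assemble
  H = (EN − 2FM + GL) / (2(EG − F²)) = 2*(64*u^2 + 32*v^2 + 3)/(64*u^2 + 16*v^2 + 1)^(3/2).
At (u, v) = (-3, 2): H = 1414*sqrt(641)/410881.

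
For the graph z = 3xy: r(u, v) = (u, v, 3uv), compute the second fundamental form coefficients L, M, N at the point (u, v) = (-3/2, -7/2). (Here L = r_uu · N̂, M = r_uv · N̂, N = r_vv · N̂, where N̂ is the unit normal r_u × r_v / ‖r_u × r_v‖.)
L = 0;  M = 3*sqrt(526)/263;  N = 0

Compute the unit normal N̂(u, v) = (-3*v/sqrt(9*u^2 + 9*v^2 + 1), -3*u/sqrt(9*u^2 + 9*v^2 + 1), 1/sqrt(9*u^2 + 9*v^2 + 1)), and the second partials r_uu, r_uv, r_vv. Take dot products:
  L(u, v) = r_uu · N̂ = 0,
  M(u, v) = r_uv · N̂ = 3/sqrt(9*u^2 + 9*v^2 + 1),
  N(u, v) = r_vv · N̂ = 0.
Evaluating at (u, v) = (-3/2, -7/2):
  L = 0, M = 3*sqrt(526)/263, N = 0.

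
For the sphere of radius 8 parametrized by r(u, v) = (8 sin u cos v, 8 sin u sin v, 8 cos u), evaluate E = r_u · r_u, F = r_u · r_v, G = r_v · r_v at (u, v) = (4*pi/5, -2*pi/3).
E = 64;  F = 0;  G = 40 - 8*sqrt(5)

Partials: r_u = (8*cos(u)*cos(v), 8*sin(v)*cos(u), -8*sin(u)), r_v = (-8*sin(u)*sin(v), 8*sin(u)*cos(v), 0). As functions of (u, v):
  E = r_u · r_u = 64,
  F = r_u · r_v = 0,
  G = r_v · r_v = 64*sin(u)^2.
Evaluating at (u, v) = (4*pi/5, -2*pi/3): E = 64, F = 0, G = 40 - 8*sqrt(5).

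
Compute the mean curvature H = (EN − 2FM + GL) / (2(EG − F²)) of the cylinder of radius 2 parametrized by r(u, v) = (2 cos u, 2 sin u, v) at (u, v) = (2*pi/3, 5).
H = -1/4

With E = 4, F = 0, G = 1, L = -2, M = 0, N = 0, assemble
  H = (EN − 2FM + GL) / (2(EG − F²)) = -1/4.
At (u, v) = (2*pi/3, 5): H = -1/4.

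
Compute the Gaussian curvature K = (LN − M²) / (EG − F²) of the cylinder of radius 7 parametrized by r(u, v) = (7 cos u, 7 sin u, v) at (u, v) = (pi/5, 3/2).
K = 0

Coefficients of the first fundamental form: E = 49, F = 0, G = 1.
Coefficients of the second fundamental form: L = -7, M = 0, N = 0.
Assemble K = (LN − M²)/(EG − F²) = 0. At (u, v) = (pi/5, 3/2): K = 0.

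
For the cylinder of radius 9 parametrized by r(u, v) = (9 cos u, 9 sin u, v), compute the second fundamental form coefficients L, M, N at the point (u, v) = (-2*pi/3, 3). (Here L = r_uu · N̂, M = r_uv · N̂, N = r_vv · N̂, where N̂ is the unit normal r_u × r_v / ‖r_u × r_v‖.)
L = -9;  M = 0;  N = 0

Compute the unit normal N̂(u, v) = (cos(u), sin(u), 0), and the second partials r_uu, r_uv, r_vv. Take dot products:
  L(u, v) = r_uu · N̂ = -9,
  M(u, v) = r_uv · N̂ = 0,
  N(u, v) = r_vv · N̂ = 0.
Evaluating at (u, v) = (-2*pi/3, 3):
  L = -9, M = 0, N = 0.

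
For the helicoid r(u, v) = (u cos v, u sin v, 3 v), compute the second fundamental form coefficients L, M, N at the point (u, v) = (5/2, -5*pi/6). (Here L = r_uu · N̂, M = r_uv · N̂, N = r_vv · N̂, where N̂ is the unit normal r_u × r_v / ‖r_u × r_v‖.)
L = 0;  M = -6*sqrt(61)/61;  N = 0

Compute the unit normal N̂(u, v) = (3*sin(v)/sqrt(u^2 + 9), -3*cos(v)/sqrt(u^2 + 9), u/sqrt(u^2 + 9)), and the second partials r_uu, r_uv, r_vv. Take dot products:
  L(u, v) = r_uu · N̂ = 0,
  M(u, v) = r_uv · N̂ = -3/sqrt(u^2 + 9),
  N(u, v) = r_vv · N̂ = 0.
Evaluating at (u, v) = (5/2, -5*pi/6):
  L = 0, M = -6*sqrt(61)/61, N = 0.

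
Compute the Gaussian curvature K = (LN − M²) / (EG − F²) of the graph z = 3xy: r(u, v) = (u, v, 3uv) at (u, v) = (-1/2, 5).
K = -144/833569

Coefficients of the first fundamental form: E = 9*v^2 + 1, F = 9*u*v, G = 9*u^2 + 1.
Coefficients of the second fundamental form: L = 0, M = 3/sqrt(9*u^2 + 9*v^2 + 1), N = 0.
Assemble K = (LN − M²)/(EG − F²) = -9/(81*u^4 + 162*u^2*v^2 + 18*u^2 + 81*v^4 + 18*v^2 + 1). At (u, v) = (-1/2, 5): K = -144/833569.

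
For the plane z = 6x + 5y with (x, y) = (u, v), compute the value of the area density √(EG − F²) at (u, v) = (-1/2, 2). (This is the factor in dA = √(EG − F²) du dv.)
√(EG − F²)|_{(-1/2, 2)} = sqrt(62)

E = 37, F = 30, G = 26, so EG − F² = 62. Taking the positive square root: √(EG − F²) = sqrt(62). At (u, v) = (-1/2, 2): sqrt(62).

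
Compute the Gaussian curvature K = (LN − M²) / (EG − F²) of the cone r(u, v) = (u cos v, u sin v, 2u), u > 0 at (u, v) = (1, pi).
K = 0

Coefficients of the first fundamental form: E = 5, F = 0, G = u^2.
Coefficients of the second fundamental form: L = 0, M = 0, N = 2*sqrt(5)*u^2/(5*Abs(u)).
Assemble K = (LN − M²)/(EG − F²) = 0. At (u, v) = (1, pi): K = 0.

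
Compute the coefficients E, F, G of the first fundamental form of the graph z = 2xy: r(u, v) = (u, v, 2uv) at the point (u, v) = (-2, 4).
E = 65;  F = -32;  G = 17

Partials: r_u = (1, 0, 2*v), r_v = (0, 1, 2*u). As functions of (u, v):
  E = r_u · r_u = 4*v^2 + 1,
  F = r_u · r_v = 4*u*v,
  G = r_v · r_v = 4*u^2 + 1.
Evaluating at (u, v) = (-2, 4): E = 65, F = -32, G = 17.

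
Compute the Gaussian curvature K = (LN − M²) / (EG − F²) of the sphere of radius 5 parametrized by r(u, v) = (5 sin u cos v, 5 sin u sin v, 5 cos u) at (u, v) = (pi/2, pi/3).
K = 1/25

Coefficients of the first fundamental form: E = 25, F = 0, G = 25*sin(u)^2.
Coefficients of the second fundamental form: L = -5*sin(u)/Abs(sin(u)), M = 0, N = -5*sin(u)^3/Abs(sin(u)).
Assemble K = (LN − M²)/(EG − F²) = 1/25. At (u, v) = (pi/2, pi/3): K = 1/25.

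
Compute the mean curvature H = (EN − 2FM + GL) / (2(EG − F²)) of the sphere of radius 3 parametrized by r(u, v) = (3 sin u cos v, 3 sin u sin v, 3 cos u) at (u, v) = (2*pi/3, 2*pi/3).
H = -1/3

With E = 9, F = 0, G = 9*sin(u)^2, L = -3*sin(u)/Abs(sin(u)), M = 0, N = -3*sin(u)^3/Abs(sin(u)), assemble
  H = (EN − 2FM + GL) / (2(EG − F²)) = -sin(u)/(3*Abs(sin(u))).
At (u, v) = (2*pi/3, 2*pi/3): H = -1/3.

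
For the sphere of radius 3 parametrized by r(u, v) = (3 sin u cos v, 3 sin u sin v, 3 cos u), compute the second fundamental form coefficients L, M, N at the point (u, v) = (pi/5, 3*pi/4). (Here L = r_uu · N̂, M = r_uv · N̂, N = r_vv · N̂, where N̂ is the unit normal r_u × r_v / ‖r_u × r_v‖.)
L = -3;  M = 0;  N = -15/8 + 3*sqrt(5)/8

Compute the unit normal N̂(u, v) = (sin(u)^2*cos(v)/Abs(sin(u)), sin(u)^2*sin(v)/Abs(sin(u)), sin(2*u)/(2*Abs(sin(u)))), and the second partials r_uu, r_uv, r_vv. Take dot products:
  L(u, v) = r_uu · N̂ = -3*sin(u)/Abs(sin(u)),
  M(u, v) = r_uv · N̂ = 0,
  N(u, v) = r_vv · N̂ = -3*sin(u)^3/Abs(sin(u)).
Evaluating at (u, v) = (pi/5, 3*pi/4):
  L = -3, M = 0, N = -15/8 + 3*sqrt(5)/8.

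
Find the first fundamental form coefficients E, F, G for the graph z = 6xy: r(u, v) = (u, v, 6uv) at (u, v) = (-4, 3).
E = 325;  F = -432;  G = 577

Partials: r_u = (1, 0, 6*v), r_v = (0, 1, 6*u). As functions of (u, v):
  E = r_u · r_u = 36*v^2 + 1,
  F = r_u · r_v = 36*u*v,
  G = r_v · r_v = 36*u^2 + 1.
Evaluating at (u, v) = (-4, 3): E = 325, F = -432, G = 577.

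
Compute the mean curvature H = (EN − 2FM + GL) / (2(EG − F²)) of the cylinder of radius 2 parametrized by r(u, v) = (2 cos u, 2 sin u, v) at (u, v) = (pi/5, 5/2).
H = -1/4

With E = 4, F = 0, G = 1, L = -2, M = 0, N = 0, assemble
  H = (EN − 2FM + GL) / (2(EG − F²)) = -1/4.
At (u, v) = (pi/5, 5/2): H = -1/4.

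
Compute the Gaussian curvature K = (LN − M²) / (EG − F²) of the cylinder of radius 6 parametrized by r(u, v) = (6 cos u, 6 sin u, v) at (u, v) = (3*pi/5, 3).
K = 0

Coefficients of the first fundamental form: E = 36, F = 0, G = 1.
Coefficients of the second fundamental form: L = -6, M = 0, N = 0.
Assemble K = (LN − M²)/(EG − F²) = 0. At (u, v) = (3*pi/5, 3): K = 0.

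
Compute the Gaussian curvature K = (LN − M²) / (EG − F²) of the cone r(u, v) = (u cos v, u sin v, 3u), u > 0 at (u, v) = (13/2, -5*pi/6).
K = 0

Coefficients of the first fundamental form: E = 10, F = 0, G = u^2.
Coefficients of the second fundamental form: L = 0, M = 0, N = 3*sqrt(10)*u^2/(10*Abs(u)).
Assemble K = (LN − M²)/(EG − F²) = 0. At (u, v) = (13/2, -5*pi/6): K = 0.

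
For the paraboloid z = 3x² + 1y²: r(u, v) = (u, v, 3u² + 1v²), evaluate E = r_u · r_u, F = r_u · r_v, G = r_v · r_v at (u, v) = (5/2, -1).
E = 226;  F = -30;  G = 5

Partials: r_u = (1, 0, 6*u), r_v = (0, 1, 2*v). As functions of (u, v):
  E = r_u · r_u = 36*u^2 + 1,
  F = r_u · r_v = 12*u*v,
  G = r_v · r_v = 4*v^2 + 1.
Evaluating at (u, v) = (5/2, -1): E = 226, F = -30, G = 5.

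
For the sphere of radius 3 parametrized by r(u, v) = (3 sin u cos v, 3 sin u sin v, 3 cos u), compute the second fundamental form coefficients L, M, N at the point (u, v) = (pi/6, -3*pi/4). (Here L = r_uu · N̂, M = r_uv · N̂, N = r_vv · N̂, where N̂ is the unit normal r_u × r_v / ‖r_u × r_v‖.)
L = -3;  M = 0;  N = -3/4

Compute the unit normal N̂(u, v) = (sin(u)^2*cos(v)/Abs(sin(u)), sin(u)^2*sin(v)/Abs(sin(u)), sin(2*u)/(2*Abs(sin(u)))), and the second partials r_uu, r_uv, r_vv. Take dot products:
  L(u, v) = r_uu · N̂ = -3*sin(u)/Abs(sin(u)),
  M(u, v) = r_uv · N̂ = 0,
  N(u, v) = r_vv · N̂ = -3*sin(u)^3/Abs(sin(u)).
Evaluating at (u, v) = (pi/6, -3*pi/4):
  L = -3, M = 0, N = -3/4.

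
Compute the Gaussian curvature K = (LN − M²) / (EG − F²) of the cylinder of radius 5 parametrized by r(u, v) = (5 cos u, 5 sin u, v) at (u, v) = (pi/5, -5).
K = 0

Coefficients of the first fundamental form: E = 25, F = 0, G = 1.
Coefficients of the second fundamental form: L = -5, M = 0, N = 0.
Assemble K = (LN − M²)/(EG − F²) = 0. At (u, v) = (pi/5, -5): K = 0.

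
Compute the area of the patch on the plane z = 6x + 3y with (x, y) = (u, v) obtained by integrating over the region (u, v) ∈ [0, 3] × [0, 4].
Area = 12*sqrt(46)

Area = ∫∫ √(EG − F²) du dv with √(EG − F²) = sqrt(46). Integrating over [0, 3] × [0, 4] gives 12*sqrt(46).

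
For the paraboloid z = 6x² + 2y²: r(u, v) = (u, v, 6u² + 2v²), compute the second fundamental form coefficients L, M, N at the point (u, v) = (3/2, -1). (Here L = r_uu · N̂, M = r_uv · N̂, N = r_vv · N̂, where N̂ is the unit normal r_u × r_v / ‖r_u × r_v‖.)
L = 12*sqrt(341)/341;  M = 0;  N = 4*sqrt(341)/341

Compute the unit normal N̂(u, v) = (-12*u/sqrt(144*u^2 + 16*v^2 + 1), -4*v/sqrt(144*u^2 + 16*v^2 + 1), 1/sqrt(144*u^2 + 16*v^2 + 1)), and the second partials r_uu, r_uv, r_vv. Take dot products:
  L(u, v) = r_uu · N̂ = 12/sqrt(144*u^2 + 16*v^2 + 1),
  M(u, v) = r_uv · N̂ = 0,
  N(u, v) = r_vv · N̂ = 4/sqrt(144*u^2 + 16*v^2 + 1).
Evaluating at (u, v) = (3/2, -1):
  L = 12*sqrt(341)/341, M = 0, N = 4*sqrt(341)/341.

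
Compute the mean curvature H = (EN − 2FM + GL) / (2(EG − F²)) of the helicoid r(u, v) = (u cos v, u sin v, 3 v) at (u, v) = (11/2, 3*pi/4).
H = 0

With E = 1, F = 0, G = u^2 + 9, L = 0, M = -3/sqrt(u^2 + 9), N = 0, assemble
  H = (EN − 2FM + GL) / (2(EG − F²)) = 0.
At (u, v) = (11/2, 3*pi/4): H = 0.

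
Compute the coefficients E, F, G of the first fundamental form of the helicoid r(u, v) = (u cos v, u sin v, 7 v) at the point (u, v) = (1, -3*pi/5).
E = 1;  F = 0;  G = 50

Partials: r_u = (cos(v), sin(v), 0), r_v = (-u*sin(v), u*cos(v), 7). As functions of (u, v):
  E = r_u · r_u = 1,
  F = r_u · r_v = 0,
  G = r_v · r_v = u^2 + 49.
Evaluating at (u, v) = (1, -3*pi/5): E = 1, F = 0, G = 50.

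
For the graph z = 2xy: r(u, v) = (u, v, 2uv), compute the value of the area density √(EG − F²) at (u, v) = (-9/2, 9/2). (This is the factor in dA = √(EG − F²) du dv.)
√(EG − F²)|_{(-9/2, 9/2)} = sqrt(163)

E = 4*v^2 + 1, F = 4*u*v, G = 4*u^2 + 1, so EG − F² = 4*u^2 + 4*v^2 + 1. Taking the positive square root: √(EG − F²) = sqrt(4*u^2 + 4*v^2 + 1). At (u, v) = (-9/2, 9/2): sqrt(163).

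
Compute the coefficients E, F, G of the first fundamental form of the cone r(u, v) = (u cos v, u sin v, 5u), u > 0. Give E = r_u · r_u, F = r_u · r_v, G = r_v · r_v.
E = 26;  F = 0;  G = u^2

Compute partials: r_u = (cos(v), sin(v), 5), r_v = (-u*sin(v), u*cos(v), 0). Then
  E = r_u · r_u = 26,
  F = r_u · r_v = 0,
  G = r_v · r_v = u^2.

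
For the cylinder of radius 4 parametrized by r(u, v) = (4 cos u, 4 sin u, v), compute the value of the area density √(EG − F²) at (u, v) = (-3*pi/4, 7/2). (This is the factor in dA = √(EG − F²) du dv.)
√(EG − F²)|_{(-3*pi/4, 7/2)} = 4

E = 16, F = 0, G = 1, so EG − F² = 16. Taking the positive square root: √(EG − F²) = 4. At (u, v) = (-3*pi/4, 7/2): 4.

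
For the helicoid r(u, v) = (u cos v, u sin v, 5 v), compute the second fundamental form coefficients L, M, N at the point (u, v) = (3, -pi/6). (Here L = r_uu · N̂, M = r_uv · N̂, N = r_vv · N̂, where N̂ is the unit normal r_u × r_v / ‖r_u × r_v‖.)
L = 0;  M = -5*sqrt(34)/34;  N = 0

Compute the unit normal N̂(u, v) = (5*sin(v)/sqrt(u^2 + 25), -5*cos(v)/sqrt(u^2 + 25), u/sqrt(u^2 + 25)), and the second partials r_uu, r_uv, r_vv. Take dot products:
  L(u, v) = r_uu · N̂ = 0,
  M(u, v) = r_uv · N̂ = -5/sqrt(u^2 + 25),
  N(u, v) = r_vv · N̂ = 0.
Evaluating at (u, v) = (3, -pi/6):
  L = 0, M = -5*sqrt(34)/34, N = 0.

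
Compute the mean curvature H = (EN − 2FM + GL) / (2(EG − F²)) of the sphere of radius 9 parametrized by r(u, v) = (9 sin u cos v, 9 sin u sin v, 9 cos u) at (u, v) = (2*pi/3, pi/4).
H = -1/9

With E = 81, F = 0, G = 81*sin(u)^2, L = -9*sin(u)/Abs(sin(u)), M = 0, N = -9*sin(u)^3/Abs(sin(u)), assemble
  H = (EN − 2FM + GL) / (2(EG − F²)) = -sin(u)/(9*Abs(sin(u))).
At (u, v) = (2*pi/3, pi/4): H = -1/9.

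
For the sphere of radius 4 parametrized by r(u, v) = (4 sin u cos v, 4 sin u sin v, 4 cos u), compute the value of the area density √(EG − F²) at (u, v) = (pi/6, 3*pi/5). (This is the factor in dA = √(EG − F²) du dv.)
√(EG − F²)|_{(pi/6, 3*pi/5)} = 8

E = 16, F = 0, G = 16*sin(u)^2, so EG − F² = 256*sin(u)^2. Taking the positive square root: √(EG − F²) = 16*Abs(sin(u)). At (u, v) = (pi/6, 3*pi/5): 8.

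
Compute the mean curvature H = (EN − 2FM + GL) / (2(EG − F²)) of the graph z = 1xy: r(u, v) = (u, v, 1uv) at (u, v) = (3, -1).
H = 3*sqrt(11)/121

With E = v^2 + 1, F = u*v, G = u^2 + 1, L = 0, M = 1/sqrt(u^2 + v^2 + 1), N = 0, assemble
  H = (EN − 2FM + GL) / (2(EG − F²)) = -u*v/(u^2 + v^2 + 1)^(3/2).
At (u, v) = (3, -1): H = 3*sqrt(11)/121.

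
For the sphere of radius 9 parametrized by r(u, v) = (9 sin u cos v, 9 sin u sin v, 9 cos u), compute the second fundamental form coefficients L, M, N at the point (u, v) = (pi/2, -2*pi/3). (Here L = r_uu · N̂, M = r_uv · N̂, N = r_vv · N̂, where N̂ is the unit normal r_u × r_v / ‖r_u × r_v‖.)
L = -9;  M = 0;  N = -9

Compute the unit normal N̂(u, v) = (sin(u)^2*cos(v)/Abs(sin(u)), sin(u)^2*sin(v)/Abs(sin(u)), sin(2*u)/(2*Abs(sin(u)))), and the second partials r_uu, r_uv, r_vv. Take dot products:
  L(u, v) = r_uu · N̂ = -9*sin(u)/Abs(sin(u)),
  M(u, v) = r_uv · N̂ = 0,
  N(u, v) = r_vv · N̂ = -9*sin(u)^3/Abs(sin(u)).
Evaluating at (u, v) = (pi/2, -2*pi/3):
  L = -9, M = 0, N = -9.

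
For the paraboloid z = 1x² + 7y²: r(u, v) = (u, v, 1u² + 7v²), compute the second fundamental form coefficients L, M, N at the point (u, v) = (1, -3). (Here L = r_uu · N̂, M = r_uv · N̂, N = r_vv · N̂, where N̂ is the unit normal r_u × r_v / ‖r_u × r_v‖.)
L = 2*sqrt(1769)/1769;  M = 0;  N = 14*sqrt(1769)/1769

Compute the unit normal N̂(u, v) = (-2*u/sqrt(4*u^2 + 196*v^2 + 1), -14*v/sqrt(4*u^2 + 196*v^2 + 1), 1/sqrt(4*u^2 + 196*v^2 + 1)), and the second partials r_uu, r_uv, r_vv. Take dot products:
  L(u, v) = r_uu · N̂ = 2/sqrt(4*u^2 + 196*v^2 + 1),
  M(u, v) = r_uv · N̂ = 0,
  N(u, v) = r_vv · N̂ = 14/sqrt(4*u^2 + 196*v^2 + 1).
Evaluating at (u, v) = (1, -3):
  L = 2*sqrt(1769)/1769, M = 0, N = 14*sqrt(1769)/1769.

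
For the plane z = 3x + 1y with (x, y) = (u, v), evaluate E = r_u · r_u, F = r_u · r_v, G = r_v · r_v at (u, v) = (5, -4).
E = 10;  F = 3;  G = 2

Partials: r_u = (1, 0, 3), r_v = (0, 1, 1). As functions of (u, v):
  E = r_u · r_u = 10,
  F = r_u · r_v = 3,
  G = r_v · r_v = 2.
Evaluating at (u, v) = (5, -4): E = 10, F = 3, G = 2.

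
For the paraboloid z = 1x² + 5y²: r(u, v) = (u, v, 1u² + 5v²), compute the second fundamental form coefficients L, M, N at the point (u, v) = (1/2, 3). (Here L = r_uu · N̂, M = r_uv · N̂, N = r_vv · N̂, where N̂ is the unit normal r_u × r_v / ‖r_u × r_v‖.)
L = sqrt(902)/451;  M = 0;  N = 5*sqrt(902)/451

Compute the unit normal N̂(u, v) = (-2*u/sqrt(4*u^2 + 100*v^2 + 1), -10*v/sqrt(4*u^2 + 100*v^2 + 1), 1/sqrt(4*u^2 + 100*v^2 + 1)), and the second partials r_uu, r_uv, r_vv. Take dot products:
  L(u, v) = r_uu · N̂ = 2/sqrt(4*u^2 + 100*v^2 + 1),
  M(u, v) = r_uv · N̂ = 0,
  N(u, v) = r_vv · N̂ = 10/sqrt(4*u^2 + 100*v^2 + 1).
Evaluating at (u, v) = (1/2, 3):
  L = sqrt(902)/451, M = 0, N = 5*sqrt(902)/451.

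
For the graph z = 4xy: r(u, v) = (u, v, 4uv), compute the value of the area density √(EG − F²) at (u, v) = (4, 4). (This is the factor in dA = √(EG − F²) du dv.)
√(EG − F²)|_{(4, 4)} = 3*sqrt(57)

E = 16*v^2 + 1, F = 16*u*v, G = 16*u^2 + 1, so EG − F² = 16*u^2 + 16*v^2 + 1. Taking the positive square root: √(EG − F²) = sqrt(16*u^2 + 16*v^2 + 1). At (u, v) = (4, 4): 3*sqrt(57).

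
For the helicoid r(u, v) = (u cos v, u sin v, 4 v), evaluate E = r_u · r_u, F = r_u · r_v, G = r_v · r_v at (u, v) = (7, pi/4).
E = 1;  F = 0;  G = 65

Partials: r_u = (cos(v), sin(v), 0), r_v = (-u*sin(v), u*cos(v), 4). As functions of (u, v):
  E = r_u · r_u = 1,
  F = r_u · r_v = 0,
  G = r_v · r_v = u^2 + 16.
Evaluating at (u, v) = (7, pi/4): E = 1, F = 0, G = 65.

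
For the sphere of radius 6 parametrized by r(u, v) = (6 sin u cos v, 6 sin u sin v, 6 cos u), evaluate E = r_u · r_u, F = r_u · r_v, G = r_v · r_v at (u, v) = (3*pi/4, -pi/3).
E = 36;  F = 0;  G = 18

Partials: r_u = (6*cos(u)*cos(v), 6*sin(v)*cos(u), -6*sin(u)), r_v = (-6*sin(u)*sin(v), 6*sin(u)*cos(v), 0). As functions of (u, v):
  E = r_u · r_u = 36,
  F = r_u · r_v = 0,
  G = r_v · r_v = 36*sin(u)^2.
Evaluating at (u, v) = (3*pi/4, -pi/3): E = 36, F = 0, G = 18.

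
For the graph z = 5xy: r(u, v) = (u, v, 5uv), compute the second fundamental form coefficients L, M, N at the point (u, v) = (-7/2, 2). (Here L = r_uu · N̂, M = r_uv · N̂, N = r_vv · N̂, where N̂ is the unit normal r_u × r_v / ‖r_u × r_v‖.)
L = 0;  M = 10*sqrt(181)/543;  N = 0

Compute the unit normal N̂(u, v) = (-5*v/sqrt(25*u^2 + 25*v^2 + 1), -5*u/sqrt(25*u^2 + 25*v^2 + 1), 1/sqrt(25*u^2 + 25*v^2 + 1)), and the second partials r_uu, r_uv, r_vv. Take dot products:
  L(u, v) = r_uu · N̂ = 0,
  M(u, v) = r_uv · N̂ = 5/sqrt(25*u^2 + 25*v^2 + 1),
  N(u, v) = r_vv · N̂ = 0.
Evaluating at (u, v) = (-7/2, 2):
  L = 0, M = 10*sqrt(181)/543, N = 0.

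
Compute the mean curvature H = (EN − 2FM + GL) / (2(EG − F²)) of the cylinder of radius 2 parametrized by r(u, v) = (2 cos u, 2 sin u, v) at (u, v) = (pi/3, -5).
H = -1/4

With E = 4, F = 0, G = 1, L = -2, M = 0, N = 0, assemble
  H = (EN − 2FM + GL) / (2(EG − F²)) = -1/4.
At (u, v) = (pi/3, -5): H = -1/4.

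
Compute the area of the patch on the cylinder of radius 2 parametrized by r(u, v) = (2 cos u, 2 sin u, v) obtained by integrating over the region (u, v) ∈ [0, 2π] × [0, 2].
Area = 8*pi

Area = ∫∫ √(EG − F²) du dv with √(EG − F²) = 2. Integrating over [0, 2π] × [0, 2] gives 8*pi.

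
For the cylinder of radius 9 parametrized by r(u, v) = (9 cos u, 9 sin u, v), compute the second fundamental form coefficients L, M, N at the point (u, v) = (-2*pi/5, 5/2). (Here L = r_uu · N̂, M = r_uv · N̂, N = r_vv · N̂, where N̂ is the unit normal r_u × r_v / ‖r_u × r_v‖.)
L = -9;  M = 0;  N = 0

Compute the unit normal N̂(u, v) = (cos(u), sin(u), 0), and the second partials r_uu, r_uv, r_vv. Take dot products:
  L(u, v) = r_uu · N̂ = -9,
  M(u, v) = r_uv · N̂ = 0,
  N(u, v) = r_vv · N̂ = 0.
Evaluating at (u, v) = (-2*pi/5, 5/2):
  L = -9, M = 0, N = 0.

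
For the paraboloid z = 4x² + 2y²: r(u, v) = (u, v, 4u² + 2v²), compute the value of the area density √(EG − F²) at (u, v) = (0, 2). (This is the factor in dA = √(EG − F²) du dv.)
√(EG − F²)|_{(0, 2)} = sqrt(65)

E = 64*u^2 + 1, F = 32*u*v, G = 16*v^2 + 1, so EG − F² = 64*u^2 + 16*v^2 + 1. Taking the positive square root: √(EG − F²) = sqrt(64*u^2 + 16*v^2 + 1). At (u, v) = (0, 2): sqrt(65).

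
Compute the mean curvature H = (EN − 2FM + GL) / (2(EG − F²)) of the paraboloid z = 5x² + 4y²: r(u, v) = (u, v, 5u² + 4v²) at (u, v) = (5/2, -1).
H = 41*sqrt(690)/6900

With E = 100*u^2 + 1, F = 80*u*v, G = 64*v^2 + 1, L = 10/sqrt(100*u^2 + 64*v^2 + 1), M = 0, N = 8/sqrt(100*u^2 + 64*v^2 + 1), assemble
  H = (EN − 2FM + GL) / (2(EG − F²)) = (400*u^2 + 320*v^2 + 9)/(100*u^2 + 64*v^2 + 1)^(3/2).
At (u, v) = (5/2, -1): H = 41*sqrt(690)/6900.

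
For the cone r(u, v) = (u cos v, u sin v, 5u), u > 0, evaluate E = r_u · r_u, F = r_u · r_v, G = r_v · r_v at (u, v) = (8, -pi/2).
E = 26;  F = 0;  G = 64

Partials: r_u = (cos(v), sin(v), 5), r_v = (-u*sin(v), u*cos(v), 0). As functions of (u, v):
  E = r_u · r_u = 26,
  F = r_u · r_v = 0,
  G = r_v · r_v = u^2.
Evaluating at (u, v) = (8, -pi/2): E = 26, F = 0, G = 64.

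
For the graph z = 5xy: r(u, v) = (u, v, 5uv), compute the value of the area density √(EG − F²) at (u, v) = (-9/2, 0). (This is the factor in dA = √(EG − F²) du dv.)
√(EG − F²)|_{(-9/2, 0)} = sqrt(2029)/2

E = 25*v^2 + 1, F = 25*u*v, G = 25*u^2 + 1, so EG − F² = 25*u^2 + 25*v^2 + 1. Taking the positive square root: √(EG − F²) = sqrt(25*u^2 + 25*v^2 + 1). At (u, v) = (-9/2, 0): sqrt(2029)/2.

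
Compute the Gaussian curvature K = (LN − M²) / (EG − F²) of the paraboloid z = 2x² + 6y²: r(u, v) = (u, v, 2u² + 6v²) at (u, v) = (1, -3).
K = 48/1723969

Coefficients of the first fundamental form: E = 16*u^2 + 1, F = 48*u*v, G = 144*v^2 + 1.
Coefficients of the second fundamental form: L = 4/sqrt(16*u^2 + 144*v^2 + 1), M = 0, N = 12/sqrt(16*u^2 + 144*v^2 + 1).
Assemble K = (LN − M²)/(EG − F²) = 48/(256*u^4 + 4608*u^2*v^2 + 32*u^2 + 20736*v^4 + 288*v^2 + 1). At (u, v) = (1, -3): K = 48/1723969.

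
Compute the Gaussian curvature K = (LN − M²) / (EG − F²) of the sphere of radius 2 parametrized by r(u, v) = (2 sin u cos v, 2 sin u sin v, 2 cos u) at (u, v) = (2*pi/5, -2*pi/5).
K = 1/4

Coefficients of the first fundamental form: E = 4, F = 0, G = 4*sin(u)^2.
Coefficients of the second fundamental form: L = -2*sin(u)/Abs(sin(u)), M = 0, N = -2*sin(u)^3/Abs(sin(u)).
Assemble K = (LN − M²)/(EG − F²) = 1/4. At (u, v) = (2*pi/5, -2*pi/5): K = 1/4.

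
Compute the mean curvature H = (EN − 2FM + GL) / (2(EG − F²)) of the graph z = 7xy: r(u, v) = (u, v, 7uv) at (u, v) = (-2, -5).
H = -1715*sqrt(158)/337014

With E = 49*v^2 + 1, F = 49*u*v, G = 49*u^2 + 1, L = 0, M = 7/sqrt(49*u^2 + 49*v^2 + 1), N = 0, assemble
  H = (EN − 2FM + GL) / (2(EG − F²)) = -343*u*v/(49*u^2 + 49*v^2 + 1)^(3/2).
At (u, v) = (-2, -5): H = -1715*sqrt(158)/337014.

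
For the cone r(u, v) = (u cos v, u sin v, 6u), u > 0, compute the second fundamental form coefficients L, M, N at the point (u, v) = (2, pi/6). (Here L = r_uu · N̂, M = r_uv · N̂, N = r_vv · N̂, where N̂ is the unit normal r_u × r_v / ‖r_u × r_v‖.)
L = 0;  M = 0;  N = 12*sqrt(37)/37

Compute the unit normal N̂(u, v) = (-6*sqrt(37)*u*cos(v)/(37*Abs(u)), -6*sqrt(37)*u*sin(v)/(37*Abs(u)), sqrt(37)*u/(37*Abs(u))), and the second partials r_uu, r_uv, r_vv. Take dot products:
  L(u, v) = r_uu · N̂ = 0,
  M(u, v) = r_uv · N̂ = 0,
  N(u, v) = r_vv · N̂ = 6*sqrt(37)*u^2/(37*Abs(u)).
Evaluating at (u, v) = (2, pi/6):
  L = 0, M = 0, N = 12*sqrt(37)/37.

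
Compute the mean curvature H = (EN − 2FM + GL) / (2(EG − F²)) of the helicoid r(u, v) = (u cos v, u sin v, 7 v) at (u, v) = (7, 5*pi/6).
H = 0

With E = 1, F = 0, G = u^2 + 49, L = 0, M = -7/sqrt(u^2 + 49), N = 0, assemble
  H = (EN − 2FM + GL) / (2(EG − F²)) = 0.
At (u, v) = (7, 5*pi/6): H = 0.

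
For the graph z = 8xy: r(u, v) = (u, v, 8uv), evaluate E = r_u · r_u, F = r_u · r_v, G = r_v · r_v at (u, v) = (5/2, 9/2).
E = 1297;  F = 720;  G = 401

Partials: r_u = (1, 0, 8*v), r_v = (0, 1, 8*u). As functions of (u, v):
  E = r_u · r_u = 64*v^2 + 1,
  F = r_u · r_v = 64*u*v,
  G = r_v · r_v = 64*u^2 + 1.
Evaluating at (u, v) = (5/2, 9/2): E = 1297, F = 720, G = 401.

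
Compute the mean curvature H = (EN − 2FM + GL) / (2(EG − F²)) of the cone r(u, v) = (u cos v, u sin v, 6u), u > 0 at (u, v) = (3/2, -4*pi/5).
H = 2*sqrt(37)/37

With E = 37, F = 0, G = u^2, L = 0, M = 0, N = 6*sqrt(37)*u^2/(37*Abs(u)), assemble
  H = (EN − 2FM + GL) / (2(EG − F²)) = 3*sqrt(37)/(37*Abs(u)).
At (u, v) = (3/2, -4*pi/5): H = 2*sqrt(37)/37.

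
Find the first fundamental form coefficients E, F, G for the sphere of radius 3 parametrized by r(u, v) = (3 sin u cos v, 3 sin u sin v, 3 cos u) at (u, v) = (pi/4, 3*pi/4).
E = 9;  F = 0;  G = 9/2

Partials: r_u = (3*cos(u)*cos(v), 3*sin(v)*cos(u), -3*sin(u)), r_v = (-3*sin(u)*sin(v), 3*sin(u)*cos(v), 0). As functions of (u, v):
  E = r_u · r_u = 9,
  F = r_u · r_v = 0,
  G = r_v · r_v = 9*sin(u)^2.
Evaluating at (u, v) = (pi/4, 3*pi/4): E = 9, F = 0, G = 9/2.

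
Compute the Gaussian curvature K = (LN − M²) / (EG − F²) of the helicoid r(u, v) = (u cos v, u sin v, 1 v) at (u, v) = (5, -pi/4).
K = -1/676

Coefficients of the first fundamental form: E = 1, F = 0, G = u^2 + 1.
Coefficients of the second fundamental form: L = 0, M = -1/sqrt(u^2 + 1), N = 0.
Assemble K = (LN − M²)/(EG − F²) = -1/(u^2 + 1)^2. At (u, v) = (5, -pi/4): K = -1/676.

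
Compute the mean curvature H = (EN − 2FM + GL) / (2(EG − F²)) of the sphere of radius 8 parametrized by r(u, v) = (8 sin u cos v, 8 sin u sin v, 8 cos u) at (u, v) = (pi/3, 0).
H = -1/8

With E = 64, F = 0, G = 64*sin(u)^2, L = -8*sin(u)/Abs(sin(u)), M = 0, N = -8*sin(u)^3/Abs(sin(u)), assemble
  H = (EN − 2FM + GL) / (2(EG − F²)) = -sin(u)/(8*Abs(sin(u))).
At (u, v) = (pi/3, 0): H = -1/8.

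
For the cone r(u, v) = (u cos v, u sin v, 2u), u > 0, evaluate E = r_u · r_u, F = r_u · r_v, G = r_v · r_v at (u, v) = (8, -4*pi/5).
E = 5;  F = 0;  G = 64

Partials: r_u = (cos(v), sin(v), 2), r_v = (-u*sin(v), u*cos(v), 0). As functions of (u, v):
  E = r_u · r_u = 5,
  F = r_u · r_v = 0,
  G = r_v · r_v = u^2.
Evaluating at (u, v) = (8, -4*pi/5): E = 5, F = 0, G = 64.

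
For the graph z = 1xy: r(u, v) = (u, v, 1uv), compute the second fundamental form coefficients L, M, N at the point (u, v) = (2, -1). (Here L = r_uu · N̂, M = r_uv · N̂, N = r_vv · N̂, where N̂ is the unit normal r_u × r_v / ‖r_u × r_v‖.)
L = 0;  M = sqrt(6)/6;  N = 0

Compute the unit normal N̂(u, v) = (-v/sqrt(u^2 + v^2 + 1), -u/sqrt(u^2 + v^2 + 1), 1/sqrt(u^2 + v^2 + 1)), and the second partials r_uu, r_uv, r_vv. Take dot products:
  L(u, v) = r_uu · N̂ = 0,
  M(u, v) = r_uv · N̂ = 1/sqrt(u^2 + v^2 + 1),
  N(u, v) = r_vv · N̂ = 0.
Evaluating at (u, v) = (2, -1):
  L = 0, M = sqrt(6)/6, N = 0.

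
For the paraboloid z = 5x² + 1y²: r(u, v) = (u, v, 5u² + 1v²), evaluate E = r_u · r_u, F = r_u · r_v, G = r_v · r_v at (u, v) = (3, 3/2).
E = 901;  F = 90;  G = 10

Partials: r_u = (1, 0, 10*u), r_v = (0, 1, 2*v). As functions of (u, v):
  E = r_u · r_u = 100*u^2 + 1,
  F = r_u · r_v = 20*u*v,
  G = r_v · r_v = 4*v^2 + 1.
Evaluating at (u, v) = (3, 3/2): E = 901, F = 90, G = 10.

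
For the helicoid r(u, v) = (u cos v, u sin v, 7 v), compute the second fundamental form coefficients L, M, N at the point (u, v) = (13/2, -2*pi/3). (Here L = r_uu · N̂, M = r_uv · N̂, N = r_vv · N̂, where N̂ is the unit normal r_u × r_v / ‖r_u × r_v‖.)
L = 0;  M = -14*sqrt(365)/365;  N = 0

Compute the unit normal N̂(u, v) = (7*sin(v)/sqrt(u^2 + 49), -7*cos(v)/sqrt(u^2 + 49), u/sqrt(u^2 + 49)), and the second partials r_uu, r_uv, r_vv. Take dot products:
  L(u, v) = r_uu · N̂ = 0,
  M(u, v) = r_uv · N̂ = -7/sqrt(u^2 + 49),
  N(u, v) = r_vv · N̂ = 0.
Evaluating at (u, v) = (13/2, -2*pi/3):
  L = 0, M = -14*sqrt(365)/365, N = 0.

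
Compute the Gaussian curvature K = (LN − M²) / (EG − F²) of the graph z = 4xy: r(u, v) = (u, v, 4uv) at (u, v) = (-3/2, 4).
K = -16/85849

Coefficients of the first fundamental form: E = 16*v^2 + 1, F = 16*u*v, G = 16*u^2 + 1.
Coefficients of the second fundamental form: L = 0, M = 4/sqrt(16*u^2 + 16*v^2 + 1), N = 0.
Assemble K = (LN − M²)/(EG − F²) = -16/(256*u^4 + 512*u^2*v^2 + 32*u^2 + 256*v^4 + 32*v^2 + 1). At (u, v) = (-3/2, 4): K = -16/85849.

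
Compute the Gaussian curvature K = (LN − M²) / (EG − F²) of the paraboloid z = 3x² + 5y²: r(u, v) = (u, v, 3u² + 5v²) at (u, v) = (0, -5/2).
K = 15/97969

Coefficients of the first fundamental form: E = 36*u^2 + 1, F = 60*u*v, G = 100*v^2 + 1.
Coefficients of the second fundamental form: L = 6/sqrt(36*u^2 + 100*v^2 + 1), M = 0, N = 10/sqrt(36*u^2 + 100*v^2 + 1).
Assemble K = (LN − M²)/(EG − F²) = 60/(1296*u^4 + 7200*u^2*v^2 + 72*u^2 + 10000*v^4 + 200*v^2 + 1). At (u, v) = (0, -5/2): K = 15/97969.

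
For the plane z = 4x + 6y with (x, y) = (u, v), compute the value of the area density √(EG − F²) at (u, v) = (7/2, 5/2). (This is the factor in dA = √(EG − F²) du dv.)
√(EG − F²)|_{(7/2, 5/2)} = sqrt(53)

E = 17, F = 24, G = 37, so EG − F² = 53. Taking the positive square root: √(EG − F²) = sqrt(53). At (u, v) = (7/2, 5/2): sqrt(53).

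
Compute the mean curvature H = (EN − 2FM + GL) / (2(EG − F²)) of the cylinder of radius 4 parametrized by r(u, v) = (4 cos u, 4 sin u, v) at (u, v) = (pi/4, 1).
H = -1/8

With E = 16, F = 0, G = 1, L = -4, M = 0, N = 0, assemble
  H = (EN − 2FM + GL) / (2(EG − F²)) = -1/8.
At (u, v) = (pi/4, 1): H = -1/8.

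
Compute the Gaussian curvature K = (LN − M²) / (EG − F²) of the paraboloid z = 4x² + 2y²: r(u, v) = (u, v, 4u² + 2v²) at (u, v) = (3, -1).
K = 32/351649

Coefficients of the first fundamental form: E = 64*u^2 + 1, F = 32*u*v, G = 16*v^2 + 1.
Coefficients of the second fundamental form: L = 8/sqrt(64*u^2 + 16*v^2 + 1), M = 0, N = 4/sqrt(64*u^2 + 16*v^2 + 1).
Assemble K = (LN − M²)/(EG − F²) = 32/(4096*u^4 + 2048*u^2*v^2 + 128*u^2 + 256*v^4 + 32*v^2 + 1). At (u, v) = (3, -1): K = 32/351649.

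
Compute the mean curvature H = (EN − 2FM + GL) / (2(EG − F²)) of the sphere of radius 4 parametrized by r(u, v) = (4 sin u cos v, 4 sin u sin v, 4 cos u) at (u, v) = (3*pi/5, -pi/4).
H = -1/4

With E = 16, F = 0, G = 16*sin(u)^2, L = -4*sin(u)/Abs(sin(u)), M = 0, N = -4*sin(u)^3/Abs(sin(u)), assemble
  H = (EN − 2FM + GL) / (2(EG − F²)) = -sin(u)/(4*Abs(sin(u))).
At (u, v) = (3*pi/5, -pi/4): H = -1/4.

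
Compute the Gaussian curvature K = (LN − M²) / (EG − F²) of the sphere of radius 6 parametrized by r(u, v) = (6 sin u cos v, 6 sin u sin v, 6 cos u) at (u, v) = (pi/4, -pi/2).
K = 1/36

Coefficients of the first fundamental form: E = 36, F = 0, G = 36*sin(u)^2.
Coefficients of the second fundamental form: L = -6*sin(u)/Abs(sin(u)), M = 0, N = -6*sin(u)^3/Abs(sin(u)).
Assemble K = (LN − M²)/(EG − F²) = 1/36. At (u, v) = (pi/4, -pi/2): K = 1/36.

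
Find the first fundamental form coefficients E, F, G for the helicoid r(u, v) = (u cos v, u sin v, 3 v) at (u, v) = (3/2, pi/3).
E = 1;  F = 0;  G = 45/4

Partials: r_u = (cos(v), sin(v), 0), r_v = (-u*sin(v), u*cos(v), 3). As functions of (u, v):
  E = r_u · r_u = 1,
  F = r_u · r_v = 0,
  G = r_v · r_v = u^2 + 9.
Evaluating at (u, v) = (3/2, pi/3): E = 1, F = 0, G = 45/4.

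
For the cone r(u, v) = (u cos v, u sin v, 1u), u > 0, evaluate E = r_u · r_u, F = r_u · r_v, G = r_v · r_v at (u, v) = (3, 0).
E = 2;  F = 0;  G = 9

Partials: r_u = (cos(v), sin(v), 1), r_v = (-u*sin(v), u*cos(v), 0). As functions of (u, v):
  E = r_u · r_u = 2,
  F = r_u · r_v = 0,
  G = r_v · r_v = u^2.
Evaluating at (u, v) = (3, 0): E = 2, F = 0, G = 9.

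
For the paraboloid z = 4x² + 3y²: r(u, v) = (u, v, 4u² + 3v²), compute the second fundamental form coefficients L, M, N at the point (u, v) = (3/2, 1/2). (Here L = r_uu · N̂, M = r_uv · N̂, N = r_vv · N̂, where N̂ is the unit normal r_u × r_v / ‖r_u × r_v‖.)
L = 4*sqrt(154)/77;  M = 0;  N = 3*sqrt(154)/77

Compute the unit normal N̂(u, v) = (-8*u/sqrt(64*u^2 + 36*v^2 + 1), -6*v/sqrt(64*u^2 + 36*v^2 + 1), 1/sqrt(64*u^2 + 36*v^2 + 1)), and the second partials r_uu, r_uv, r_vv. Take dot products:
  L(u, v) = r_uu · N̂ = 8/sqrt(64*u^2 + 36*v^2 + 1),
  M(u, v) = r_uv · N̂ = 0,
  N(u, v) = r_vv · N̂ = 6/sqrt(64*u^2 + 36*v^2 + 1).
Evaluating at (u, v) = (3/2, 1/2):
  L = 4*sqrt(154)/77, M = 0, N = 3*sqrt(154)/77.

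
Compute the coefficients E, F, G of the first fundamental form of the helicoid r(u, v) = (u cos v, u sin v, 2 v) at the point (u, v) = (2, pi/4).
E = 1;  F = 0;  G = 8

Partials: r_u = (cos(v), sin(v), 0), r_v = (-u*sin(v), u*cos(v), 2). As functions of (u, v):
  E = r_u · r_u = 1,
  F = r_u · r_v = 0,
  G = r_v · r_v = u^2 + 4.
Evaluating at (u, v) = (2, pi/4): E = 1, F = 0, G = 8.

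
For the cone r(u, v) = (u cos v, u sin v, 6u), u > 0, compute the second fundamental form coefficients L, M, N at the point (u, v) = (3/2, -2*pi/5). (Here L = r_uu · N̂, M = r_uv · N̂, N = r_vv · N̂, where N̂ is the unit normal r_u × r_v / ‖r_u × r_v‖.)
L = 0;  M = 0;  N = 9*sqrt(37)/37

Compute the unit normal N̂(u, v) = (-6*sqrt(37)*u*cos(v)/(37*Abs(u)), -6*sqrt(37)*u*sin(v)/(37*Abs(u)), sqrt(37)*u/(37*Abs(u))), and the second partials r_uu, r_uv, r_vv. Take dot products:
  L(u, v) = r_uu · N̂ = 0,
  M(u, v) = r_uv · N̂ = 0,
  N(u, v) = r_vv · N̂ = 6*sqrt(37)*u^2/(37*Abs(u)).
Evaluating at (u, v) = (3/2, -2*pi/5):
  L = 0, M = 0, N = 9*sqrt(37)/37.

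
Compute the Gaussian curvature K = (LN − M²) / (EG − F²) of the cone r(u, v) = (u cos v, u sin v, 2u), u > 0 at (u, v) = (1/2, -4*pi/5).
K = 0

Coefficients of the first fundamental form: E = 5, F = 0, G = u^2.
Coefficients of the second fundamental form: L = 0, M = 0, N = 2*sqrt(5)*u^2/(5*Abs(u)).
Assemble K = (LN − M²)/(EG − F²) = 0. At (u, v) = (1/2, -4*pi/5): K = 0.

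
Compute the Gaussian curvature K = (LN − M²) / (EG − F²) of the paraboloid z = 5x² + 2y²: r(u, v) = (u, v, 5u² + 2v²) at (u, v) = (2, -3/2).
K = 40/190969

Coefficients of the first fundamental form: E = 100*u^2 + 1, F = 40*u*v, G = 16*v^2 + 1.
Coefficients of the second fundamental form: L = 10/sqrt(100*u^2 + 16*v^2 + 1), M = 0, N = 4/sqrt(100*u^2 + 16*v^2 + 1).
Assemble K = (LN − M²)/(EG − F²) = 40/(10000*u^4 + 3200*u^2*v^2 + 200*u^2 + 256*v^4 + 32*v^2 + 1). At (u, v) = (2, -3/2): K = 40/190969.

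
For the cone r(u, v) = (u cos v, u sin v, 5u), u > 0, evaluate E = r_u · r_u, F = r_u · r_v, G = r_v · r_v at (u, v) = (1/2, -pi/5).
E = 26;  F = 0;  G = 1/4

Partials: r_u = (cos(v), sin(v), 5), r_v = (-u*sin(v), u*cos(v), 0). As functions of (u, v):
  E = r_u · r_u = 26,
  F = r_u · r_v = 0,
  G = r_v · r_v = u^2.
Evaluating at (u, v) = (1/2, -pi/5): E = 26, F = 0, G = 1/4.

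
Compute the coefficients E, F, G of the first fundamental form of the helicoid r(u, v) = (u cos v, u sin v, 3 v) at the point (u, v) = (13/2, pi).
E = 1;  F = 0;  G = 205/4

Partials: r_u = (cos(v), sin(v), 0), r_v = (-u*sin(v), u*cos(v), 3). As functions of (u, v):
  E = r_u · r_u = 1,
  F = r_u · r_v = 0,
  G = r_v · r_v = u^2 + 9.
Evaluating at (u, v) = (13/2, pi): E = 1, F = 0, G = 205/4.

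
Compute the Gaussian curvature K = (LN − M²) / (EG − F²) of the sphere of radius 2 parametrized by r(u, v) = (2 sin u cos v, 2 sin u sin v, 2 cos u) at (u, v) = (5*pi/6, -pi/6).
K = 1/4

Coefficients of the first fundamental form: E = 4, F = 0, G = 4*sin(u)^2.
Coefficients of the second fundamental form: L = -2*sin(u)/Abs(sin(u)), M = 0, N = -2*sin(u)^3/Abs(sin(u)).
Assemble K = (LN − M²)/(EG − F²) = 1/4. At (u, v) = (5*pi/6, -pi/6): K = 1/4.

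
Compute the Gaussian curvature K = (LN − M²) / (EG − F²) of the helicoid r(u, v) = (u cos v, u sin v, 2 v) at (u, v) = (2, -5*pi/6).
K = -1/16

Coefficients of the first fundamental form: E = 1, F = 0, G = u^2 + 4.
Coefficients of the second fundamental form: L = 0, M = -2/sqrt(u^2 + 4), N = 0.
Assemble K = (LN − M²)/(EG − F²) = -4/(u^2 + 4)^2. At (u, v) = (2, -5*pi/6): K = -1/16.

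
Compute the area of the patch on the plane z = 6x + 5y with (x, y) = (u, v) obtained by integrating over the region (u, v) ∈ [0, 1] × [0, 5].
Area = 5*sqrt(62)

Area = ∫∫ √(EG − F²) du dv with √(EG − F²) = sqrt(62). Integrating over [0, 1] × [0, 5] gives 5*sqrt(62).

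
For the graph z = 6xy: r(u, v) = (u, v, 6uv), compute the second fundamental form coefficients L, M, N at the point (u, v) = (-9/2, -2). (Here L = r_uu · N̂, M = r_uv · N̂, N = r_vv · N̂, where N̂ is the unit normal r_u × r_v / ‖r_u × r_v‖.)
L = 0;  M = 3*sqrt(874)/437;  N = 0

Compute the unit normal N̂(u, v) = (-6*v/sqrt(36*u^2 + 36*v^2 + 1), -6*u/sqrt(36*u^2 + 36*v^2 + 1), 1/sqrt(36*u^2 + 36*v^2 + 1)), and the second partials r_uu, r_uv, r_vv. Take dot products:
  L(u, v) = r_uu · N̂ = 0,
  M(u, v) = r_uv · N̂ = 6/sqrt(36*u^2 + 36*v^2 + 1),
  N(u, v) = r_vv · N̂ = 0.
Evaluating at (u, v) = (-9/2, -2):
  L = 0, M = 3*sqrt(874)/437, N = 0.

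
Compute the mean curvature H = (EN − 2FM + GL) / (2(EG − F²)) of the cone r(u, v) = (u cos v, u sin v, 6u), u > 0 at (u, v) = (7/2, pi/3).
H = 6*sqrt(37)/259

With E = 37, F = 0, G = u^2, L = 0, M = 0, N = 6*sqrt(37)*u^2/(37*Abs(u)), assemble
  H = (EN − 2FM + GL) / (2(EG − F²)) = 3*sqrt(37)/(37*Abs(u)).
At (u, v) = (7/2, pi/3): H = 6*sqrt(37)/259.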